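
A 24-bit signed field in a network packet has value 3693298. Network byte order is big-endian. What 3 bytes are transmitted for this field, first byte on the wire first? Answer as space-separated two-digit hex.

3693298 in hexadecimal, padded to 24 bits, is 0x385AF2.
Split into bytes (most-significant first): 38 5A F2.
Big-endian stores the most-significant byte at the lowest address.
So the memory order matches the most-significant-first order: 38 5A F2.

38 5A F2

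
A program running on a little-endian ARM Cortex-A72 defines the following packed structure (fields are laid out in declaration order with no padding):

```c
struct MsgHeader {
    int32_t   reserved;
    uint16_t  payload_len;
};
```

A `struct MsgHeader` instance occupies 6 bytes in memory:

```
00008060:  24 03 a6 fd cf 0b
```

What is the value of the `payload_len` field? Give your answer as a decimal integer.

3023

`payload_len` follows `reserved` (4 bytes), so it starts at byte offset 4 and occupies 2 bytes.
Bytes at offsets 4..5: CF 0B.
Little-endian stores the least-significant byte at the lowest address.
Reassemble most-significant byte first: 0B CF → 0x0BCF.
0x0BCF = 3023.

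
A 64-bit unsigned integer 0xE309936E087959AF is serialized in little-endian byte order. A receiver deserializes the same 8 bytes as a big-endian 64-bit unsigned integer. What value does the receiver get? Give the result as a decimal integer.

12635263306686466531

Stored little-endian, the bytes at ascending addresses are AF 59 79 08 6E 93 09 E3.
Read back as big-endian, the last byte is least significant, giving 0xAF5979086E9309E3.
0xAF5979086E9309E3 = 12635263306686466531.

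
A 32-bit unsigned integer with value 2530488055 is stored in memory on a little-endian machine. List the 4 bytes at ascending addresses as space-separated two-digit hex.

F7 2E D4 96

2530488055 in hexadecimal, padded to 32 bits, is 0x96D42EF7.
Split into bytes (most-significant first): 96 D4 2E F7.
Little-endian: lowest address holds the least-significant byte.
So at ascending addresses the bytes are F7 2E D4 96.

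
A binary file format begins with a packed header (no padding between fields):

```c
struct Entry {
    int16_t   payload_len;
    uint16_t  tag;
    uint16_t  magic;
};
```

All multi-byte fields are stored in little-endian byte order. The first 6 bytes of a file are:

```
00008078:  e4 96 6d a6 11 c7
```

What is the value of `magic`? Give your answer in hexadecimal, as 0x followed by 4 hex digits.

`magic` follows `payload_len` (2 B), `tag` (2 B), so it starts at offset 2 + 2 = 4 and occupies 2 bytes.
Bytes at offsets 4..5: 11 C7.
In little-endian order the low byte comes first in memory.
Reassemble most-significant byte first: C7 11 → 0xC711.

0xC711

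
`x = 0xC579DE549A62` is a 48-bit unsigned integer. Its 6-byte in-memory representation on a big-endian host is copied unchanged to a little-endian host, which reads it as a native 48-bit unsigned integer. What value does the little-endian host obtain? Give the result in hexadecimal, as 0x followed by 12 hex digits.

0x629A54DE79C5

Stored big-endian, the bytes at ascending addresses are C5 79 DE 54 9A 62.
Read back as little-endian, the first byte is least significant, giving 0x629A54DE79C5.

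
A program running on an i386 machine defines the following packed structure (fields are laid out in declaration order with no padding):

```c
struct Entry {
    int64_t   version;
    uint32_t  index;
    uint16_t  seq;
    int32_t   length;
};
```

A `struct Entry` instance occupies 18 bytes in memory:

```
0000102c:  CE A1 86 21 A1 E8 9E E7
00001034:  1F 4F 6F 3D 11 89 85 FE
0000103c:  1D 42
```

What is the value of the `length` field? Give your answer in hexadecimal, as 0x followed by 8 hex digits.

0x421DFE85

`length` follows `version` (8 B), `index` (4 B), `seq` (2 B), so it starts at offset 8 + 4 + 2 = 14 and occupies 4 bytes.
Bytes at offsets 14..17: 85 FE 1D 42.
Little-endian stores the least-significant byte at the lowest address.
Reassemble most-significant byte first: 42 1D FE 85 → 0x421DFE85.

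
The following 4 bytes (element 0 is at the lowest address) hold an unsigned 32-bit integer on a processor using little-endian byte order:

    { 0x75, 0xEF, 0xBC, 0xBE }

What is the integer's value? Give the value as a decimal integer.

In little-endian order the low byte comes first in memory.
Reassemble most-significant byte first: BE BC EF 75 → 0xBEBCEF75.
0xBEBCEF75 = 3200053109.

3200053109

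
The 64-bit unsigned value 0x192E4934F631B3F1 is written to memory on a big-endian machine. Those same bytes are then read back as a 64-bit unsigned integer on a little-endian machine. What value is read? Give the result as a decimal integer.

Stored big-endian, the bytes at ascending addresses are 19 2E 49 34 F6 31 B3 F1.
Read back as little-endian, the first byte is least significant, giving 0xF1B331F634492E19.
0xF1B331F634492E19 = 17416319117480767001.

17416319117480767001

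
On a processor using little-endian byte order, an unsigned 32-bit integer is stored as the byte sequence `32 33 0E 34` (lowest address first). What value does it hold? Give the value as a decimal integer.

Little-endian: lowest address holds the least-significant byte.
Reassemble most-significant byte first: 34 0E 33 32 → 0x340E3332.
0x340E3332 = 873345842.

873345842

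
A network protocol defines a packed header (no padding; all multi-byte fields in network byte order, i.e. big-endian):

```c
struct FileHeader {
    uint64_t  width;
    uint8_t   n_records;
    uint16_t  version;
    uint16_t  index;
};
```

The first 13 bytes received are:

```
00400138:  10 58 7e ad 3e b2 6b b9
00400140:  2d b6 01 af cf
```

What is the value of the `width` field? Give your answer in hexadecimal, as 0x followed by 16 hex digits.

0x10587EAD3EB26BB9

`width` is the first field, at byte offset 0, occupying 8 bytes.
Bytes at offsets 0..7: 10 58 7E AD 3E B2 6B B9.
Big-endian stores the most-significant byte at the lowest address.
The bytes are already most-significant first: 0x10587EAD3EB26BB9.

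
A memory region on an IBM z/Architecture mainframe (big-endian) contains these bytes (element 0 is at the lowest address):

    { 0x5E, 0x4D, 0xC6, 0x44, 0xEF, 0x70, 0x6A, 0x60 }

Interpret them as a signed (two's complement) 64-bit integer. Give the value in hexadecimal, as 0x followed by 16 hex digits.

Big-endian stores the most-significant byte at the lowest address.
The bytes are already most-significant first: 0x5E4DC644EF706A60.

0x5E4DC644EF706A60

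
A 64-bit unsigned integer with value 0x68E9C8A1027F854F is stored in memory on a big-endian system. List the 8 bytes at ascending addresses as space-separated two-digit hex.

Split into bytes (most-significant first): 68 E9 C8 A1 02 7F 85 4F.
Big-endian stores the most-significant byte at the lowest address.
So the memory order matches the most-significant-first order: 68 E9 C8 A1 02 7F 85 4F.

68 E9 C8 A1 02 7F 85 4F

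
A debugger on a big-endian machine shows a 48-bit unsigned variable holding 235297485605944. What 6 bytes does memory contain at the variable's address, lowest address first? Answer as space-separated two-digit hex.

D6 00 77 0B CC 38

235297485605944 in hexadecimal, padded to 48 bits, is 0xD600770BCC38.
Split into bytes (most-significant first): D6 00 77 0B CC 38.
Big-endian: lowest address holds the most-significant byte.
So the memory order matches the most-significant-first order: D6 00 77 0B CC 38.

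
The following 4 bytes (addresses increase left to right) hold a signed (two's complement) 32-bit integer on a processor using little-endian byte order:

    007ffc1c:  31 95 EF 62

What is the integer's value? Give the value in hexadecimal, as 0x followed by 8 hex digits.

0x62EF9531

Little-endian stores the least-significant byte at the lowest address.
Reassemble most-significant byte first: 62 EF 95 31 → 0x62EF9531.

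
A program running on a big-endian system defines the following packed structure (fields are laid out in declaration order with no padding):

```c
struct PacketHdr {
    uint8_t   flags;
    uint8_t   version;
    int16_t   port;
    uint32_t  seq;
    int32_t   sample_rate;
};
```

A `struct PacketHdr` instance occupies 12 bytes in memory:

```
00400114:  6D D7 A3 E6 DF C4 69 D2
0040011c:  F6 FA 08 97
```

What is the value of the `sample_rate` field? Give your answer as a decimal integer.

-151385961

`sample_rate` follows `flags` (1 B), `version` (1 B), `port` (2 B), `seq` (4 B), so it starts at offset 1 + 1 + 2 + 4 = 8 and occupies 4 bytes.
Bytes at offsets 8..11: F6 FA 08 97.
In big-endian order the high byte comes first in memory.
The bytes are already most-significant first: 0xF6FA0897.
Top bit is set, so as a signed 32-bit value this is 0xF6FA0897 − 2^32 = -151385961.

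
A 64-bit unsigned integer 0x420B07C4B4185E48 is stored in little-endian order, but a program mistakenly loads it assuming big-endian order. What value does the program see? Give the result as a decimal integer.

Stored little-endian, the bytes at ascending addresses are 48 5E 18 B4 C4 07 0B 42.
Read back as big-endian, the last byte is least significant, giving 0x485E18B4C4070B42.
0x485E18B4C4070B42 = 5214632583203588930.

5214632583203588930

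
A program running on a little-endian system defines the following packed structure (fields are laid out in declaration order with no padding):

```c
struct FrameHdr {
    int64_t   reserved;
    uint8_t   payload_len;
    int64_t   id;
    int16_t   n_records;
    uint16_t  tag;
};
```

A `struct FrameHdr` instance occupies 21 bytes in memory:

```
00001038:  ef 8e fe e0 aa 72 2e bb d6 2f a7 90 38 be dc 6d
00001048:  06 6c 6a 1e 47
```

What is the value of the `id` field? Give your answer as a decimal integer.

463269046239930159

`id` follows `reserved` (8 B), `payload_len` (1 B), so it starts at offset 8 + 1 = 9 and occupies 8 bytes.
Bytes at offsets 9..16: 2F A7 90 38 BE DC 6D 06.
Little-endian stores the least-significant byte at the lowest address.
Reassemble most-significant byte first: 06 6D DC BE 38 90 A7 2F → 0x066DDCBE3890A72F.
0x066DDCBE3890A72F = 463269046239930159.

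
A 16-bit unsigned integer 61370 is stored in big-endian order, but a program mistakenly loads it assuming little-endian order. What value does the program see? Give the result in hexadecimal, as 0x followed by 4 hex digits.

61370 in 16-bit hexadecimal is 0xEFBA.
Stored big-endian, the bytes at ascending addresses are EF BA.
Read back as little-endian, the first byte is least significant, giving 0xBAEF.

0xBAEF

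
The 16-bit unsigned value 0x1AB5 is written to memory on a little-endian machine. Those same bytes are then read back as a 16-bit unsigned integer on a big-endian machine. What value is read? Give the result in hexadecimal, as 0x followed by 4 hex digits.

0xB51A

Stored little-endian, the bytes at ascending addresses are B5 1A.
Read back as big-endian, the last byte is least significant, giving 0xB51A.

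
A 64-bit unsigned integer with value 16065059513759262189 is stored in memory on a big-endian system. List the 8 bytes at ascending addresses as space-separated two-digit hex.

16065059513759262189 in hexadecimal, padded to 64 bits, is 0xDEF28E82ED2165ED.
Split into bytes (most-significant first): DE F2 8E 82 ED 21 65 ED.
Big-endian stores the most-significant byte at the lowest address.
So the memory order matches the most-significant-first order: DE F2 8E 82 ED 21 65 ED.

DE F2 8E 82 ED 21 65 ED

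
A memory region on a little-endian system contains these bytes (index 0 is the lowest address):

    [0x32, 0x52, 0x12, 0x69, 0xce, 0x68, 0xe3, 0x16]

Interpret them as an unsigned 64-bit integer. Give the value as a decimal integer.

Little-endian stores the least-significant byte at the lowest address.
Reassemble most-significant byte first: 16 E3 68 CE 69 12 52 32 → 0x16E368CE69125232.
0x16E368CE69125232 = 1649277124283093554.

1649277124283093554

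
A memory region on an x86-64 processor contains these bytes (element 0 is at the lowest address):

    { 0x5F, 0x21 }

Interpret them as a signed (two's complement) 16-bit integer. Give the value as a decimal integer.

Little-endian: lowest address holds the least-significant byte.
Reassemble most-significant byte first: 21 5F → 0x215F.
0x215F = 8543.

8543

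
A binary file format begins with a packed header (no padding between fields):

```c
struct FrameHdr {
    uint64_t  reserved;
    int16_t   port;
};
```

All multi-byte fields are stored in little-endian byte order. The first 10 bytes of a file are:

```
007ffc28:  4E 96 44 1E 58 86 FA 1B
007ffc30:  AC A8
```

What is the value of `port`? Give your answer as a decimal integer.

`port` follows `reserved` (8 bytes), so it starts at byte offset 8 and occupies 2 bytes.
Bytes at offsets 8..9: AC A8.
Little-endian stores the least-significant byte at the lowest address.
Reassemble most-significant byte first: A8 AC → 0xA8AC.
Top bit is set, so as a signed 16-bit value this is 0xA8AC − 2^16 = -22356.

-22356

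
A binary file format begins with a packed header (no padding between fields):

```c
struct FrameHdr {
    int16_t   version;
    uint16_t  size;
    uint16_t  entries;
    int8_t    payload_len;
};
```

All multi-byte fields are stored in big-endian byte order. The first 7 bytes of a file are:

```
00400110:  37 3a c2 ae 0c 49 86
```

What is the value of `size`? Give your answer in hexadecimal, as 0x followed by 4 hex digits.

`size` follows `version` (2 bytes), so it starts at byte offset 2 and occupies 2 bytes.
Bytes at offsets 2..3: C2 AE.
Big-endian stores the most-significant byte at the lowest address.
The bytes are already most-significant first: 0xC2AE.

0xC2AE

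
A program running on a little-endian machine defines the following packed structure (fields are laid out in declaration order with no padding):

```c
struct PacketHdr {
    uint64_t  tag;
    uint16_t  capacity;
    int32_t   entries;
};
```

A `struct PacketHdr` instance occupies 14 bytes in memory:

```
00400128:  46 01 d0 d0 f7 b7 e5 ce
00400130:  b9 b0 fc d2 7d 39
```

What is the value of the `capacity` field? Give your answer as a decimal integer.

45241

`capacity` follows `tag` (8 bytes), so it starts at byte offset 8 and occupies 2 bytes.
Bytes at offsets 8..9: B9 B0.
Little-endian stores the least-significant byte at the lowest address.
Reassemble most-significant byte first: B0 B9 → 0xB0B9.
0xB0B9 = 45241.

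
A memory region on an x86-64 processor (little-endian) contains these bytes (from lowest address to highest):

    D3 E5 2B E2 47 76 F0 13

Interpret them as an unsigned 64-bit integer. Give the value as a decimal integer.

Little-endian stores the least-significant byte at the lowest address.
Reassemble most-significant byte first: 13 F0 76 47 E2 2B E5 D3 → 0x13F07647E22BE5D3.
0x13F07647E22BE5D3 = 1436778332240471507.

1436778332240471507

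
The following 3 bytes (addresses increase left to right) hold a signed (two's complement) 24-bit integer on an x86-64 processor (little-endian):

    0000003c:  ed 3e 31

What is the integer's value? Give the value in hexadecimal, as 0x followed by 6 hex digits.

0x313EED

In little-endian order the low byte comes first in memory.
Reassemble most-significant byte first: 31 3E ED → 0x313EED.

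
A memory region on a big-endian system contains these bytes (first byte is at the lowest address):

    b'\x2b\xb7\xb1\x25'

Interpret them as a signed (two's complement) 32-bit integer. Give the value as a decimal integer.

In big-endian order the high byte comes first in memory.
The bytes are already most-significant first: 0x2BB7B125.
0x2BB7B125 = 733458725.

733458725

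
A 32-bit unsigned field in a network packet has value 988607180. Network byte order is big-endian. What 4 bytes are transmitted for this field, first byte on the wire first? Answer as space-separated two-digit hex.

3A EC F2 CC

988607180 in hexadecimal, padded to 32 bits, is 0x3AECF2CC.
Split into bytes (most-significant first): 3A EC F2 CC.
In big-endian order the high byte comes first in memory.
So the memory order matches the most-significant-first order: 3A EC F2 CC.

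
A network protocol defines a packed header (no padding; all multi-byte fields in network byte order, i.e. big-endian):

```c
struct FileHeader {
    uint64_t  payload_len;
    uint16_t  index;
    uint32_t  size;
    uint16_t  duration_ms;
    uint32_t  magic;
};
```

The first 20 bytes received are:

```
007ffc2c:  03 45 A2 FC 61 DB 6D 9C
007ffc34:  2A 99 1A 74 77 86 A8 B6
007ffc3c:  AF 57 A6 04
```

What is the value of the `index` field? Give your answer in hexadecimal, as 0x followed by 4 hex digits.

0x2A99

`index` follows `payload_len` (8 bytes), so it starts at byte offset 8 and occupies 2 bytes.
Bytes at offsets 8..9: 2A 99.
Big-endian stores the most-significant byte at the lowest address.
The bytes are already most-significant first: 0x2A99.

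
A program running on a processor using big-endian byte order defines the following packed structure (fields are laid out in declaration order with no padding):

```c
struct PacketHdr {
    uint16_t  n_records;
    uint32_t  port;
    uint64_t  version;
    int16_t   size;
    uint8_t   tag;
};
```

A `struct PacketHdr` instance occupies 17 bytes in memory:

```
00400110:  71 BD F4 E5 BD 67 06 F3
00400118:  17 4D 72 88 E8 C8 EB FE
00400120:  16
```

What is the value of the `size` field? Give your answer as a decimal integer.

-5122

`size` follows `n_records` (2 B), `port` (4 B), `version` (8 B), so it starts at offset 2 + 4 + 8 = 14 and occupies 2 bytes.
Bytes at offsets 14..15: EB FE.
Big-endian stores the most-significant byte at the lowest address.
The bytes are already most-significant first: 0xEBFE.
Top bit is set, so as a signed 16-bit value this is 0xEBFE − 2^16 = -5122.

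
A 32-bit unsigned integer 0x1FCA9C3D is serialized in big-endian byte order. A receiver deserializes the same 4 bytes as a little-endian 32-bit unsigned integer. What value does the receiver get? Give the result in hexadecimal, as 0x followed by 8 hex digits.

0x3D9CCA1F

Stored big-endian, the bytes at ascending addresses are 1F CA 9C 3D.
Read back as little-endian, the first byte is least significant, giving 0x3D9CCA1F.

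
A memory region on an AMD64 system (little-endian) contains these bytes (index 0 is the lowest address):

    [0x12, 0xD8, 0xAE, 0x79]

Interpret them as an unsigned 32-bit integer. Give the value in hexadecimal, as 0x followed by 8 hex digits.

In little-endian order the low byte comes first in memory.
Reassemble most-significant byte first: 79 AE D8 12 → 0x79AED812.

0x79AED812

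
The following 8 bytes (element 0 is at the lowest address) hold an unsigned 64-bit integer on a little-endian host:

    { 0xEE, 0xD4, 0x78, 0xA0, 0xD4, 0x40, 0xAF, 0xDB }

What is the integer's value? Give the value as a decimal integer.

15829942497200100590

In little-endian order the low byte comes first in memory.
Reassemble most-significant byte first: DB AF 40 D4 A0 78 D4 EE → 0xDBAF40D4A078D4EE.
0xDBAF40D4A078D4EE = 15829942497200100590.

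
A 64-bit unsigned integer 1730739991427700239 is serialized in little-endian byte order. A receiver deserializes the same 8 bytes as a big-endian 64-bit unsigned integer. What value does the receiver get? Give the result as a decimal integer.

1105242505094497304

1730739991427700239 in 64-bit hexadecimal is 0x1804D2DA339C560F.
Stored little-endian, the bytes at ascending addresses are 0F 56 9C 33 DA D2 04 18.
Read back as big-endian, the last byte is least significant, giving 0x0F569C33DAD20418.
0x0F569C33DAD20418 = 1105242505094497304.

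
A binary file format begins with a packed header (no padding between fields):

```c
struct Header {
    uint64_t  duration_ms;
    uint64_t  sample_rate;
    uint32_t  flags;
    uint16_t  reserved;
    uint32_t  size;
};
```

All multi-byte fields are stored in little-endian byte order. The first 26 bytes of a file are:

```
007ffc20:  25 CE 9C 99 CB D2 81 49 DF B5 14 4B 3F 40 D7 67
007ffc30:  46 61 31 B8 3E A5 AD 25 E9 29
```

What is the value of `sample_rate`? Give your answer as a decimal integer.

`sample_rate` follows `duration_ms` (8 bytes), so it starts at byte offset 8 and occupies 8 bytes.
Bytes at offsets 8..15: DF B5 14 4B 3F 40 D7 67.
Little-endian stores the least-significant byte at the lowest address.
Reassemble most-significant byte first: 67 D7 40 3F 4B 14 B5 DF → 0x67D7403F4B14B5DF.
0x67D7403F4B14B5DF = 7482519946486134239.

7482519946486134239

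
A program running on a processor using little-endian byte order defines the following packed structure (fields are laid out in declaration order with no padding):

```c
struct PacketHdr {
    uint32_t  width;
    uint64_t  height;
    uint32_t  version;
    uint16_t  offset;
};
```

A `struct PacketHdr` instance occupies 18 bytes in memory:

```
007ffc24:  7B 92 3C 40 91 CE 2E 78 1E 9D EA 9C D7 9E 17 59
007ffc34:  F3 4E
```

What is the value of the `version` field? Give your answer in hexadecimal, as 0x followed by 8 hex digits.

0x59179ED7

`version` follows `width` (4 B), `height` (8 B), so it starts at offset 4 + 8 = 12 and occupies 4 bytes.
Bytes at offsets 12..15: D7 9E 17 59.
Little-endian: lowest address holds the least-significant byte.
Reassemble most-significant byte first: 59 17 9E D7 → 0x59179ED7.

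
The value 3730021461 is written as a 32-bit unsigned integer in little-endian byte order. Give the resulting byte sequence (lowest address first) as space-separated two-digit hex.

55 9C 53 DE

3730021461 in hexadecimal, padded to 32 bits, is 0xDE539C55.
Split into bytes (most-significant first): DE 53 9C 55.
Little-endian stores the least-significant byte at the lowest address.
So at ascending addresses the bytes are 55 9C 53 DE.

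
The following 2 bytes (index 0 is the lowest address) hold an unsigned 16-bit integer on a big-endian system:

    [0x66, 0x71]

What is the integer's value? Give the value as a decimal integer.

In big-endian order the high byte comes first in memory.
The bytes are already most-significant first: 0x6671.
0x6671 = 26225.

26225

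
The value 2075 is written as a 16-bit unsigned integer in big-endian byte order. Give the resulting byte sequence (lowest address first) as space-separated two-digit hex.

08 1B

2075 in hexadecimal, padded to 16 bits, is 0x081B.
Split into bytes (most-significant first): 08 1B.
Big-endian: lowest address holds the most-significant byte.
So the memory order matches the most-significant-first order: 08 1B.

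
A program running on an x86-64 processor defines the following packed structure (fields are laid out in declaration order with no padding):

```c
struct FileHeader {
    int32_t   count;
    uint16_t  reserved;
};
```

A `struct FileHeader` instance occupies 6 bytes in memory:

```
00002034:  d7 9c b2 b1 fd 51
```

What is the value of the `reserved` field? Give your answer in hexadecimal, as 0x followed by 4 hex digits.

`reserved` follows `count` (4 bytes), so it starts at byte offset 4 and occupies 2 bytes.
Bytes at offsets 4..5: FD 51.
Little-endian: lowest address holds the least-significant byte.
Reassemble most-significant byte first: 51 FD → 0x51FD.

0x51FD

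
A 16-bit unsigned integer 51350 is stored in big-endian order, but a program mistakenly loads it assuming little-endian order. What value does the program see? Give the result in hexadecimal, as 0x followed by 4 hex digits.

0x96C8

51350 in 16-bit hexadecimal is 0xC896.
Stored big-endian, the bytes at ascending addresses are C8 96.
Read back as little-endian, the first byte is least significant, giving 0x96C8.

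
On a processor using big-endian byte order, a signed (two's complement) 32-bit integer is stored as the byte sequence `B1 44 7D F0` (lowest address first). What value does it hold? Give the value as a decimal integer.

-1320911376

In big-endian order the high byte comes first in memory.
The bytes are already most-significant first: 0xB1447DF0.
Top bit is set, so as a signed 32-bit value this is 0xB1447DF0 − 2^32 = -1320911376.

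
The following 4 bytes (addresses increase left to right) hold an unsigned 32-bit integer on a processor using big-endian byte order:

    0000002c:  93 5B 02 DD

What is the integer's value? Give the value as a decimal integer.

2472215261

Big-endian stores the most-significant byte at the lowest address.
The bytes are already most-significant first: 0x935B02DD.
0x935B02DD = 2472215261.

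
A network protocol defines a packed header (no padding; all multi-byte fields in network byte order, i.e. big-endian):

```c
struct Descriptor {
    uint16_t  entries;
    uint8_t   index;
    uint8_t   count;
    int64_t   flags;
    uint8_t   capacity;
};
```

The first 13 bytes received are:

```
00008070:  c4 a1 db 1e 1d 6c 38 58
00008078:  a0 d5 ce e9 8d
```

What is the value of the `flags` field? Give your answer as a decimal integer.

`flags` follows `entries` (2 B), `index` (1 B), `count` (1 B), so it starts at offset 2 + 1 + 1 = 4 and occupies 8 bytes.
Bytes at offsets 4..11: 1D 6C 38 58 A0 D5 CE E9.
Big-endian stores the most-significant byte at the lowest address.
The bytes are already most-significant first: 0x1D6C3858A0D5CEE9.
0x1D6C3858A0D5CEE9 = 2120131477891305193.

2120131477891305193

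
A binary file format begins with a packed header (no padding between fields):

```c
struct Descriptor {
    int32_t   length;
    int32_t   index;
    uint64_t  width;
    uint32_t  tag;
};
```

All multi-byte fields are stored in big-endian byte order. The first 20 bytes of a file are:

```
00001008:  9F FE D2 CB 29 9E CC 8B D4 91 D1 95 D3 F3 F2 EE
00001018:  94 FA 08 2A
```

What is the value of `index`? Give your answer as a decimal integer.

698272907

`index` follows `length` (4 bytes), so it starts at byte offset 4 and occupies 4 bytes.
Bytes at offsets 4..7: 29 9E CC 8B.
Big-endian stores the most-significant byte at the lowest address.
The bytes are already most-significant first: 0x299ECC8B.
0x299ECC8B = 698272907.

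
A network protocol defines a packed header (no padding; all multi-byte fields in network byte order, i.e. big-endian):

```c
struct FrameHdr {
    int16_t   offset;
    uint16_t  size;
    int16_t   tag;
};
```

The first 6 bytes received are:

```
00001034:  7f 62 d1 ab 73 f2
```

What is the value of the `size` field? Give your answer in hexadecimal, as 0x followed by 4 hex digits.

`size` follows `offset` (2 bytes), so it starts at byte offset 2 and occupies 2 bytes.
Bytes at offsets 2..3: D1 AB.
Big-endian: lowest address holds the most-significant byte.
The bytes are already most-significant first: 0xD1AB.

0xD1AB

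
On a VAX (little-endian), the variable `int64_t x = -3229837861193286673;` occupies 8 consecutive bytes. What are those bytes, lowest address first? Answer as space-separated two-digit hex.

EF 7B 77 E1 93 4F 2D D3

Two's complement of -3229837861193286673 in 64 bits: 3229837861193286673 = 0x2CD2B06C1E888411; invert → 0xD32D4F93E1777BEE; add 1 → 0xD32D4F93E1777BEF.
Split into bytes (most-significant first): D3 2D 4F 93 E1 77 7B EF.
Little-endian: lowest address holds the least-significant byte.
So at ascending addresses the bytes are EF 7B 77 E1 93 4F 2D D3.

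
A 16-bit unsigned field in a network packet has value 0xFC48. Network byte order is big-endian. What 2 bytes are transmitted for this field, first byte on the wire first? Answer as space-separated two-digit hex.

Split into bytes (most-significant first): FC 48.
Big-endian: lowest address holds the most-significant byte.
So the memory order matches the most-significant-first order: FC 48.

FC 48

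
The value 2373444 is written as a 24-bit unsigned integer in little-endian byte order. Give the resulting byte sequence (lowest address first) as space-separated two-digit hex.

2373444 in hexadecimal, padded to 24 bits, is 0x243744.
Split into bytes (most-significant first): 24 37 44.
Little-endian: lowest address holds the least-significant byte.
So at ascending addresses the bytes are 44 37 24.

44 37 24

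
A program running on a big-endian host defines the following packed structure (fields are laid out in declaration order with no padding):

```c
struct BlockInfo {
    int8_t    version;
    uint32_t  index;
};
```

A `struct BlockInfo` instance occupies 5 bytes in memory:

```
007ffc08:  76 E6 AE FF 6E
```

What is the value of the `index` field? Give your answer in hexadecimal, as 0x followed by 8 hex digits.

`index` follows `version` (1 byte), so it starts at byte offset 1 and occupies 4 bytes.
Bytes at offsets 1..4: E6 AE FF 6E.
Big-endian stores the most-significant byte at the lowest address.
The bytes are already most-significant first: 0xE6AEFF6E.

0xE6AEFF6E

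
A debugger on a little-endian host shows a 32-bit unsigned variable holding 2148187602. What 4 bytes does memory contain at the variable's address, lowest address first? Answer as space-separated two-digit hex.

2148187602 in hexadecimal, padded to 32 bits, is 0x800ABDD2.
Split into bytes (most-significant first): 80 0A BD D2.
In little-endian order the low byte comes first in memory.
So at ascending addresses the bytes are D2 BD 0A 80.

D2 BD 0A 80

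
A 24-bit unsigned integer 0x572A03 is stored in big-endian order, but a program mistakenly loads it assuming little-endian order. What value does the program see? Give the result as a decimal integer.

Stored big-endian, the bytes at ascending addresses are 57 2A 03.
Read back as little-endian, the first byte is least significant, giving 0x032A57.
0x032A57 = 207447.

207447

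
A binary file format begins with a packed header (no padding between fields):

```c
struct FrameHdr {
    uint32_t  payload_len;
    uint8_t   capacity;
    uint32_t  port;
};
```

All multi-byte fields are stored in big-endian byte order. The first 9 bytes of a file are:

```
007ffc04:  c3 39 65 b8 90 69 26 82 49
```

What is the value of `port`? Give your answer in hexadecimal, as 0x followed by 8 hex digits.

`port` follows `payload_len` (4 B), `capacity` (1 B), so it starts at offset 4 + 1 = 5 and occupies 4 bytes.
Bytes at offsets 5..8: 69 26 82 49.
Big-endian stores the most-significant byte at the lowest address.
The bytes are already most-significant first: 0x69268249.

0x69268249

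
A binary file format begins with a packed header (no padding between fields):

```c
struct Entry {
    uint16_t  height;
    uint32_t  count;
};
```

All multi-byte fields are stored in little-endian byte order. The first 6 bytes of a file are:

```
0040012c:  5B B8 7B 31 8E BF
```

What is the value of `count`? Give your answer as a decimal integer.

3213767035

`count` follows `height` (2 bytes), so it starts at byte offset 2 and occupies 4 bytes.
Bytes at offsets 2..5: 7B 31 8E BF.
Little-endian stores the least-significant byte at the lowest address.
Reassemble most-significant byte first: BF 8E 31 7B → 0xBF8E317B.
0xBF8E317B = 3213767035.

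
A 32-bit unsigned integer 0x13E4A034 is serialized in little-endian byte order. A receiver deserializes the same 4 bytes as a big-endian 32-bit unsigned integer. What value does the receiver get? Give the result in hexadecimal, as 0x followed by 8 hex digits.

Stored little-endian, the bytes at ascending addresses are 34 A0 E4 13.
Read back as big-endian, the last byte is least significant, giving 0x34A0E413.

0x34A0E413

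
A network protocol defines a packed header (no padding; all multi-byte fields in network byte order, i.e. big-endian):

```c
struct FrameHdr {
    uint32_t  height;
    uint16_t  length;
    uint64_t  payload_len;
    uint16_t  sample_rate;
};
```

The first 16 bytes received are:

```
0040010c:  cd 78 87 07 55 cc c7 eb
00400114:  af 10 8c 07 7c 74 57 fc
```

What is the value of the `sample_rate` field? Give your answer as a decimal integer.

22524

`sample_rate` follows `height` (4 B), `length` (2 B), `payload_len` (8 B), so it starts at offset 4 + 2 + 8 = 14 and occupies 2 bytes.
Bytes at offsets 14..15: 57 FC.
Big-endian stores the most-significant byte at the lowest address.
The bytes are already most-significant first: 0x57FC.
0x57FC = 22524.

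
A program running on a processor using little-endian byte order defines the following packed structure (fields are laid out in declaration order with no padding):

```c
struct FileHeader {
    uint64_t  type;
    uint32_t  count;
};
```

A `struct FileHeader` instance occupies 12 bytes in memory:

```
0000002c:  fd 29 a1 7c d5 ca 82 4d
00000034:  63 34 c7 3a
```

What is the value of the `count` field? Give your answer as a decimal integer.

`count` follows `type` (8 bytes), so it starts at byte offset 8 and occupies 4 bytes.
Bytes at offsets 8..11: 63 34 C7 3A.
In little-endian order the low byte comes first in memory.
Reassemble most-significant byte first: 3A C7 34 63 → 0x3AC73463.
0x3AC73463 = 986133603.

986133603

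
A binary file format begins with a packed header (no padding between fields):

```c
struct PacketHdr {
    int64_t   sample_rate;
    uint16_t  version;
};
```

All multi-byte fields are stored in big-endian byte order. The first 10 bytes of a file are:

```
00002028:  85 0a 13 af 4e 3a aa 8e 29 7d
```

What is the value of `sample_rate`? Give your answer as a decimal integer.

`sample_rate` is the first field, at byte offset 0, occupying 8 bytes.
Bytes at offsets 0..7: 85 0A 13 AF 4E 3A AA 8E.
Big-endian: lowest address holds the most-significant byte.
The bytes are already most-significant first: 0x850A13AF4E3AAA8E.
Top bit is set, so as a signed 64-bit value this is 0x850A13AF4E3AAA8E − 2^64 = -8860247673245357426.

-8860247673245357426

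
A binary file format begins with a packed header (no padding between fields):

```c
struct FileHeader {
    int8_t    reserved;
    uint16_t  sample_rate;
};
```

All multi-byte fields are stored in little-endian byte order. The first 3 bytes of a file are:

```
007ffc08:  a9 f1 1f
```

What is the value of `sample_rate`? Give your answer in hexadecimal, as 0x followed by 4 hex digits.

`sample_rate` follows `reserved` (1 byte), so it starts at byte offset 1 and occupies 2 bytes.
Bytes at offsets 1..2: F1 1F.
Little-endian stores the least-significant byte at the lowest address.
Reassemble most-significant byte first: 1F F1 → 0x1FF1.

0x1FF1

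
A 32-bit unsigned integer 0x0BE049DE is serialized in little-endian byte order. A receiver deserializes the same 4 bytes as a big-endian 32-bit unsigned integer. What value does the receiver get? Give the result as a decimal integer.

3729383435

Stored little-endian, the bytes at ascending addresses are DE 49 E0 0B.
Read back as big-endian, the last byte is least significant, giving 0xDE49E00B.
0xDE49E00B = 3729383435.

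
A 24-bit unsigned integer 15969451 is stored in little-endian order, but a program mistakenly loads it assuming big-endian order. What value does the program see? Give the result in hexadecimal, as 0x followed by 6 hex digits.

15969451 in 24-bit hexadecimal is 0xF3ACAB.
Stored little-endian, the bytes at ascending addresses are AB AC F3.
Read back as big-endian, the last byte is least significant, giving 0xABACF3.

0xABACF3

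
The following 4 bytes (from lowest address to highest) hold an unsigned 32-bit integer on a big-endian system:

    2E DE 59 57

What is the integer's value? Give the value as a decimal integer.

Big-endian: lowest address holds the most-significant byte.
The bytes are already most-significant first: 0x2EDE5957.
0x2EDE5957 = 786323799.

786323799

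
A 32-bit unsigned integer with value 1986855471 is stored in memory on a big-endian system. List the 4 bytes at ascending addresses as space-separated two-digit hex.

1986855471 in hexadecimal, padded to 32 bits, is 0x766D022F.
Split into bytes (most-significant first): 76 6D 02 2F.
Big-endian: lowest address holds the most-significant byte.
So the memory order matches the most-significant-first order: 76 6D 02 2F.

76 6D 02 2F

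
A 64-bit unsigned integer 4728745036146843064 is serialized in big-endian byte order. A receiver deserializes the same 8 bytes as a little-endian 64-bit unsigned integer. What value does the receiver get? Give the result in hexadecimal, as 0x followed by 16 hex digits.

0xB89DEC708EE09F41

4728745036146843064 in 64-bit hexadecimal is 0x419FE08E70EC9DB8.
Stored big-endian, the bytes at ascending addresses are 41 9F E0 8E 70 EC 9D B8.
Read back as little-endian, the first byte is least significant, giving 0xB89DEC708EE09F41.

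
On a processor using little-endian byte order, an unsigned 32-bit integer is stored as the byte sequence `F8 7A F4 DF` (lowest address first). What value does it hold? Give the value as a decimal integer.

3757341432

Little-endian: lowest address holds the least-significant byte.
Reassemble most-significant byte first: DF F4 7A F8 → 0xDFF47AF8.
0xDFF47AF8 = 3757341432.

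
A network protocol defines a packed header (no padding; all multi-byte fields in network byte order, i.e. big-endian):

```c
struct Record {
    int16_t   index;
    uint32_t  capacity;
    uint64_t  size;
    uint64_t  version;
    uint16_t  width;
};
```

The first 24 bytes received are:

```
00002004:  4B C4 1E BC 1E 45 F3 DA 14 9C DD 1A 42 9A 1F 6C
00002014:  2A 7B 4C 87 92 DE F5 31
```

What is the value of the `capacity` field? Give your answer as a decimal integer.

`capacity` follows `index` (2 bytes), so it starts at byte offset 2 and occupies 4 bytes.
Bytes at offsets 2..5: 1E BC 1E 45.
Big-endian: lowest address holds the most-significant byte.
The bytes are already most-significant first: 0x1EBC1E45.
0x1EBC1E45 = 515644997.

515644997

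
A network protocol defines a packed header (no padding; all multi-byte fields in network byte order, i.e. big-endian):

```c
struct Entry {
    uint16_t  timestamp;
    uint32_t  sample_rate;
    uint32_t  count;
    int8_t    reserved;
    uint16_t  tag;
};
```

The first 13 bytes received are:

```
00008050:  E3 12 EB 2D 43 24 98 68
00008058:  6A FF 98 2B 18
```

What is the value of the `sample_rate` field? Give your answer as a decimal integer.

`sample_rate` follows `timestamp` (2 bytes), so it starts at byte offset 2 and occupies 4 bytes.
Bytes at offsets 2..5: EB 2D 43 24.
In big-endian order the high byte comes first in memory.
The bytes are already most-significant first: 0xEB2D4324.
0xEB2D4324 = 3945612068.

3945612068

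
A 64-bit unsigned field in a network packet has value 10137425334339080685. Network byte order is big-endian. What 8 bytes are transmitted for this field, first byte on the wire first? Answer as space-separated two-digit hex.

10137425334339080685 in hexadecimal, padded to 64 bits, is 0x8CAF5EA1965391ED.
Split into bytes (most-significant first): 8C AF 5E A1 96 53 91 ED.
In big-endian order the high byte comes first in memory.
So the memory order matches the most-significant-first order: 8C AF 5E A1 96 53 91 ED.

8C AF 5E A1 96 53 91 ED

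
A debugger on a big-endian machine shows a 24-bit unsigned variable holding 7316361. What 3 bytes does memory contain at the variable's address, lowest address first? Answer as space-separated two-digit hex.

6F A3 89

7316361 in hexadecimal, padded to 24 bits, is 0x6FA389.
Split into bytes (most-significant first): 6F A3 89.
Big-endian: lowest address holds the most-significant byte.
So the memory order matches the most-significant-first order: 6F A3 89.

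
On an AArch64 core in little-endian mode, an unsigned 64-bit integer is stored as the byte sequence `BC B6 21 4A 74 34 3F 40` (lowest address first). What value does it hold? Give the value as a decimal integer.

Little-endian: lowest address holds the least-significant byte.
Reassemble most-significant byte first: 40 3F 34 74 4A 21 B6 BC → 0x403F34744A21B6BC.
0x403F34744A21B6BC = 4629476616024733372.

4629476616024733372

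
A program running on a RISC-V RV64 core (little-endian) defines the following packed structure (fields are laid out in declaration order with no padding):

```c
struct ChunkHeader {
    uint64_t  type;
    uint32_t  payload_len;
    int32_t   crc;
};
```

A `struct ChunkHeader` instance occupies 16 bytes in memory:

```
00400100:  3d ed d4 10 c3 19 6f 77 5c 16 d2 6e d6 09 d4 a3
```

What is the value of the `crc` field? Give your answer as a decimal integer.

-1546384938

`crc` follows `type` (8 B), `payload_len` (4 B), so it starts at offset 8 + 4 = 12 and occupies 4 bytes.
Bytes at offsets 12..15: D6 09 D4 A3.
Little-endian stores the least-significant byte at the lowest address.
Reassemble most-significant byte first: A3 D4 09 D6 → 0xA3D409D6.
Top bit is set, so as a signed 32-bit value this is 0xA3D409D6 − 2^32 = -1546384938.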